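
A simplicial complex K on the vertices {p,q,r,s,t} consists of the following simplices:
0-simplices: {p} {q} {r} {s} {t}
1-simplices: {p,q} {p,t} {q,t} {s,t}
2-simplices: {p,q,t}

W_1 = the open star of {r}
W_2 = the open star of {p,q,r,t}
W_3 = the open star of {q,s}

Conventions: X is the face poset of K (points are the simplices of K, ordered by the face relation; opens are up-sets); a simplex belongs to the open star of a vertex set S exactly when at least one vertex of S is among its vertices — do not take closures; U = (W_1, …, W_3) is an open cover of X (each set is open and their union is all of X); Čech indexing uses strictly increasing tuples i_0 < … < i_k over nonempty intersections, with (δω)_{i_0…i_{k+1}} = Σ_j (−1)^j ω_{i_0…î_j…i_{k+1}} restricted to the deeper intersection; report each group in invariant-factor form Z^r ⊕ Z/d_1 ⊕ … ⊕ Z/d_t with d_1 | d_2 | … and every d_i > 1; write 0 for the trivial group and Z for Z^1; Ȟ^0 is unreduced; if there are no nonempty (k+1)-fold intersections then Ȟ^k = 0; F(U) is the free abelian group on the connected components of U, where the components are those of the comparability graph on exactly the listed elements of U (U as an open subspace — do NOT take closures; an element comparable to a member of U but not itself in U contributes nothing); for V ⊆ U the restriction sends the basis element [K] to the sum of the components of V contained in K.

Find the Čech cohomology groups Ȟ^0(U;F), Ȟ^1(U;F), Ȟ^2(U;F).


cover nerve:
  W1={{r}} W2={{p},{q},{r},{t},{p,q},{p,t},{q,t},{s,t},{p,q,t}} W3={{q},{s},{p,q},{q,t},{s,t},{p,q,t}}
  W12={{r}} W23={{q},{p,q},{q,t},{s,t},{p,q,t}}
components per intersection:
  W1: {{r}}
  W2: {{p},{q},{t},{p,q},{p,t},{q,t},{s,t},{p,q,t}} {{r}}
  W3: {{q},{p,q},{q,t},{p,q,t}} {{s},{s,t}}
  W12: {{r}}
  W23: {{q},{p,q},{q,t},{p,q,t}} {{s,t}}
C dims 5,3; δ0: rk 3, SNF 1^3
Ȟ^0: (5−3)−0=2 ⇒ Z^2
Ȟ^1: (3−0)−3=0 ⇒ 0
Ȟ^2: (0−0)−0=0 ⇒ 0

Ȟ^0 ≅ Z^2,  Ȟ^1 ≅ 0,  Ȟ^2 ≅ 0


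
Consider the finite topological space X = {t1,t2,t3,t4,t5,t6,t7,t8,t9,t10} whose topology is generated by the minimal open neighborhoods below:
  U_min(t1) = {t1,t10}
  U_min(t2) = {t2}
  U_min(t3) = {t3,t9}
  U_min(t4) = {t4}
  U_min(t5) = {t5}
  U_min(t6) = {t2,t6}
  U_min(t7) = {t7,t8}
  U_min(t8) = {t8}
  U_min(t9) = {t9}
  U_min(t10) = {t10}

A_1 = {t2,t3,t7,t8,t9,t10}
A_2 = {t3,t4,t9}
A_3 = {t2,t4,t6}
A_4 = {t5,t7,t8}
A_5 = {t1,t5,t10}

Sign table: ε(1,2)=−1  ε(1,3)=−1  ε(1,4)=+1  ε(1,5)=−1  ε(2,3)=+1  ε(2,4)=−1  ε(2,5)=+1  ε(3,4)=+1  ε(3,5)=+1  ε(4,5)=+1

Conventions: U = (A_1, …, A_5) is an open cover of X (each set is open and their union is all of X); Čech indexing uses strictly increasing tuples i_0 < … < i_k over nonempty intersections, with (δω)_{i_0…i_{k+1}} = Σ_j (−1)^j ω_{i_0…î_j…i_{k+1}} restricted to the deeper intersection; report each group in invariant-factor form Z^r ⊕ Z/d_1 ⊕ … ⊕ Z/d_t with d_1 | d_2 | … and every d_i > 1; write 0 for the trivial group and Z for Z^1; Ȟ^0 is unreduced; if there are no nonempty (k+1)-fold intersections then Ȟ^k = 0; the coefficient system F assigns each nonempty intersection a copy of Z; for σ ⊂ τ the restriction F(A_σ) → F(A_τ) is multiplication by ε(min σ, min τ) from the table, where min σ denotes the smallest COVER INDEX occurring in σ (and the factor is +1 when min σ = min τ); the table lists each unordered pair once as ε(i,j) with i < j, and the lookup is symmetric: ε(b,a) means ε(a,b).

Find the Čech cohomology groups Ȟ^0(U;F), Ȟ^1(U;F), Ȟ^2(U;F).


Ȟ^0 ≅ 0,  Ȟ^1 ≅ Z ⊕ Z/2,  Ȟ^2 ≅ 0

cover nerve:
  A12={t3,t9} A13={t2} A14={t7,t8} A15={t10} A23={t4} A45={t5}
C dims 5,6; δ0: rk 5, SNF 1^4·2
Ȟ^0: (5−5)−0=0 ⇒ 0
Ȟ^1: (6−0)−5=1 plus torsion [2] ⇒ Z ⊕ Z/2
Ȟ^2: (0−0)−0=0 ⇒ 0


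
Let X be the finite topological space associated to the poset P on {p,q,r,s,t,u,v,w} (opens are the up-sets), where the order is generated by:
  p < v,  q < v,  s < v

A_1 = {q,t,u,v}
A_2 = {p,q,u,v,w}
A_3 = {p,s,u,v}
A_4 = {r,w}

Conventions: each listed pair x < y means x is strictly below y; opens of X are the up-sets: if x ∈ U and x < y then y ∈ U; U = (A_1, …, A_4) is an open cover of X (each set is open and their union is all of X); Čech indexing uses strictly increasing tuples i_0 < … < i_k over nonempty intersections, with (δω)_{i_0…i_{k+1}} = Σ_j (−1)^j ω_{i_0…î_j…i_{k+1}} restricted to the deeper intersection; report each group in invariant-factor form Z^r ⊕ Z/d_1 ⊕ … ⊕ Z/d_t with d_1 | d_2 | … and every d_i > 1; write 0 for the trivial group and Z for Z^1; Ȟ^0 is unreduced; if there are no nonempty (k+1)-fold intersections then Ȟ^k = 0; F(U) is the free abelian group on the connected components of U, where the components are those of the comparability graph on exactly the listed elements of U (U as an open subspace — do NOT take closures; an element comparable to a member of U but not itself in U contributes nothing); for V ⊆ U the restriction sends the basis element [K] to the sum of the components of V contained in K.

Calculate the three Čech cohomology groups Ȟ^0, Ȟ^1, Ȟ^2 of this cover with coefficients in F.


nonempty intersections:
  A12={q,u,v} A13={u,v} A23={p,u,v} A24={w}
  A123={u,v}
components per intersection:
  A1: {q,v} {t} {u}
  A2: {p,q,v} {u} {w}
  A3: {p,s,v} {u}
  A4: {r} {w}
  A12: {q,v} {u}
  A13: {u} {v}
  A23: {p,v} {u}
  A24: {w}
  A123: {u} {v}
C dims 10,7,2; δ0: rk 5, SNF 1^5; δ1: rk 2, SNF 1^2
Ȟ^0: (10−5)−0=5 ⇒ Z^5
Ȟ^1: (7−2)−5=0 ⇒ 0
Ȟ^2: (2−0)−2=0 ⇒ 0

Ȟ^0 = Z^5,  Ȟ^1 = 0,  Ȟ^2 = 0


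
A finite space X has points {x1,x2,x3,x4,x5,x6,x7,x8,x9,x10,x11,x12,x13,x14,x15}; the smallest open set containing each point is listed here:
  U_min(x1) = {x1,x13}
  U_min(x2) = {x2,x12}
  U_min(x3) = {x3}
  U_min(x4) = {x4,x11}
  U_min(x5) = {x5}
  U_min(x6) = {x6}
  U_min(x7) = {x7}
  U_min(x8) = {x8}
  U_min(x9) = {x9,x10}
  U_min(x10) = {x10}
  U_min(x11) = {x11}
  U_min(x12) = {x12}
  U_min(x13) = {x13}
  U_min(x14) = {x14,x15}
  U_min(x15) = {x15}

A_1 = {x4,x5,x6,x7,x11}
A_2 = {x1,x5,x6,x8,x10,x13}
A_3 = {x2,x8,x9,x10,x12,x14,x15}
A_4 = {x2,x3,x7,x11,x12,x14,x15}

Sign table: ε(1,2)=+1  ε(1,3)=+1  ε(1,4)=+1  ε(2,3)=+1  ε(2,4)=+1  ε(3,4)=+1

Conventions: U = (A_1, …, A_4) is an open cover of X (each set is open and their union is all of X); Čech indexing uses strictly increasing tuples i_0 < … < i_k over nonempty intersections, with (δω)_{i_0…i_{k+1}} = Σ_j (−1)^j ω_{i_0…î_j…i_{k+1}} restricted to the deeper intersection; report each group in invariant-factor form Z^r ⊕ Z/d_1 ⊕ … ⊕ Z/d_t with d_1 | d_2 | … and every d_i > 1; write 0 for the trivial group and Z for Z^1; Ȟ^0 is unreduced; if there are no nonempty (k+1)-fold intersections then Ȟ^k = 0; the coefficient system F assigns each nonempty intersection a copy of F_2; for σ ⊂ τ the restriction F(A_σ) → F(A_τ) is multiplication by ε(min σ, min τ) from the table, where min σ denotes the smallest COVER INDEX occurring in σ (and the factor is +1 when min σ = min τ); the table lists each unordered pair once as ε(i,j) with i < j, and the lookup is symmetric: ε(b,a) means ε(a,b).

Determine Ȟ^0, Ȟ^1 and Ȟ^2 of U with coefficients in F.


nonempty overlaps:
  A12={x5,x6} A14={x7,x11} A23={x8,x10} A34={x2,x12,x14,x15}
C dims 4,4; δ0: rk_F2 3
degree 0: 4−3−0 = 1 → Ȟ^0 ≅ Z/2
degree 1: 4−0−3 = 1 → Ȟ^1 ≅ Z/2
degree 2: 0−0−0 = 0 → Ȟ^2 ≅ 0

Ȟ^0 = Z/2, Ȟ^1 = Z/2 and Ȟ^2 = 0


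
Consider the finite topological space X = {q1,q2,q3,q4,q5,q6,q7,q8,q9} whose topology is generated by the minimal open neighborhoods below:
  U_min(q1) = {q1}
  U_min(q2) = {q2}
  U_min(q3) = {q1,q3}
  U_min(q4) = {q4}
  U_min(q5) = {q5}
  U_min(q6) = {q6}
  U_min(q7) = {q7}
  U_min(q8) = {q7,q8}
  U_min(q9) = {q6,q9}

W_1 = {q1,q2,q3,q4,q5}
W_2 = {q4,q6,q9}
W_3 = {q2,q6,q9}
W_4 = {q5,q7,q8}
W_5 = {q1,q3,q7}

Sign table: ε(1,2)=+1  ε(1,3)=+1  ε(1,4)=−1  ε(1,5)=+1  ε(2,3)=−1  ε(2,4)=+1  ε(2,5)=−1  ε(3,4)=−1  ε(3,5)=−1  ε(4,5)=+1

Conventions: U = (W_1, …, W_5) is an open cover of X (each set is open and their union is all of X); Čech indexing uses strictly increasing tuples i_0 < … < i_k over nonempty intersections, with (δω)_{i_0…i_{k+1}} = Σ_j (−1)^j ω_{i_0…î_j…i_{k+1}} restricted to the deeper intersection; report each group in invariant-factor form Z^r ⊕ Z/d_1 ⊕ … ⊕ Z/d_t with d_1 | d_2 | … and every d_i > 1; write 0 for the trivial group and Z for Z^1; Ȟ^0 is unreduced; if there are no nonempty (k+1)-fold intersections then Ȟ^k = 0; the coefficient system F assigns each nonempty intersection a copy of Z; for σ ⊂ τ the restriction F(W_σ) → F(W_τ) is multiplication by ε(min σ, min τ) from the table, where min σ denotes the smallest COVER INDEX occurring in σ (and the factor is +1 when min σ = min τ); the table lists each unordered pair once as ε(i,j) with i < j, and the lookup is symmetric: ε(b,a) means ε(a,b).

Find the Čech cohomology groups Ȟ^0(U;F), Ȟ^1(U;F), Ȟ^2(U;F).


Ȟ^0(U;F) ≅ 0,  Ȟ^1(U;F) ≅ Z ⊕ Z/2,  Ȟ^2(U;F) ≅ 0

cover nerve:
  W12={q4} W13={q2} W14={q5} W15={q1,q3} W23={q6,q9} W45={q7}
C dims 5,6; δ0: rk 5, SNF 1^4·2
Ȟ^0: (5−5)−0=0 ⇒ 0
Ȟ^1: (6−0)−5=1 plus torsion [2] ⇒ Z ⊕ Z/2
Ȟ^2: (0−0)−0=0 ⇒ 0


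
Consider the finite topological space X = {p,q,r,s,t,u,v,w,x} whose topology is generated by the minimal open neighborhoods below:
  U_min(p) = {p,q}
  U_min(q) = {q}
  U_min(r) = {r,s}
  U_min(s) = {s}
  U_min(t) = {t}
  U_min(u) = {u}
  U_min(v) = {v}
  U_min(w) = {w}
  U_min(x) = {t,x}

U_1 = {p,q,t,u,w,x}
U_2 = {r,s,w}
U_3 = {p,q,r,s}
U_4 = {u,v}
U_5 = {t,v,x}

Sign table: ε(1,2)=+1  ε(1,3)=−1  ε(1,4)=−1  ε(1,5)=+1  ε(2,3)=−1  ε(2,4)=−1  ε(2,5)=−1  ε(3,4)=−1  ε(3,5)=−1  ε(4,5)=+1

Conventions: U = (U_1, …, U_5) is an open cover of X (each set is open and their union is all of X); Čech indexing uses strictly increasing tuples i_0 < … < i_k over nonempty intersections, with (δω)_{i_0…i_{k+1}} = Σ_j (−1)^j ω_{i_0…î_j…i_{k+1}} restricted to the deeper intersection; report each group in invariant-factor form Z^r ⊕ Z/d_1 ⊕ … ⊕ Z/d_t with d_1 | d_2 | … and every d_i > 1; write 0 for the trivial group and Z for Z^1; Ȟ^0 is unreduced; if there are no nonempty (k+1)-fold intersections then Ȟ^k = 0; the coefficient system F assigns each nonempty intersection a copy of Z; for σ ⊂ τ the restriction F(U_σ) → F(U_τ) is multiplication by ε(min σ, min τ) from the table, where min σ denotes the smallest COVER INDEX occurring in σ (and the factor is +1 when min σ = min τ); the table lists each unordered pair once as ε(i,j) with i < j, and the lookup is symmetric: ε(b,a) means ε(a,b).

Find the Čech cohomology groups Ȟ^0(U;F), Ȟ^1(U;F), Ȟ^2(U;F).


Ȟ^0 = 0, Ȟ^1 = Z ⊕ Z/2, Ȟ^2 = 0

intersection data:
  U12={w} U13={p,q} U14={u} U15={t,x} U23={r,s} U45={v}
C dims 5,6; δ0: rk 5, SNF 1^4·2
Ȟ^0 = (5 − 5) − 0 = 0, so Ȟ^0 ≅ 0
Ȟ^1 = (6 − 0) − 5 = 1 plus torsion [2], so Ȟ^1 ≅ Z ⊕ Z/2
Ȟ^2 = (0 − 0) − 0 = 0, so Ȟ^2 ≅ 0


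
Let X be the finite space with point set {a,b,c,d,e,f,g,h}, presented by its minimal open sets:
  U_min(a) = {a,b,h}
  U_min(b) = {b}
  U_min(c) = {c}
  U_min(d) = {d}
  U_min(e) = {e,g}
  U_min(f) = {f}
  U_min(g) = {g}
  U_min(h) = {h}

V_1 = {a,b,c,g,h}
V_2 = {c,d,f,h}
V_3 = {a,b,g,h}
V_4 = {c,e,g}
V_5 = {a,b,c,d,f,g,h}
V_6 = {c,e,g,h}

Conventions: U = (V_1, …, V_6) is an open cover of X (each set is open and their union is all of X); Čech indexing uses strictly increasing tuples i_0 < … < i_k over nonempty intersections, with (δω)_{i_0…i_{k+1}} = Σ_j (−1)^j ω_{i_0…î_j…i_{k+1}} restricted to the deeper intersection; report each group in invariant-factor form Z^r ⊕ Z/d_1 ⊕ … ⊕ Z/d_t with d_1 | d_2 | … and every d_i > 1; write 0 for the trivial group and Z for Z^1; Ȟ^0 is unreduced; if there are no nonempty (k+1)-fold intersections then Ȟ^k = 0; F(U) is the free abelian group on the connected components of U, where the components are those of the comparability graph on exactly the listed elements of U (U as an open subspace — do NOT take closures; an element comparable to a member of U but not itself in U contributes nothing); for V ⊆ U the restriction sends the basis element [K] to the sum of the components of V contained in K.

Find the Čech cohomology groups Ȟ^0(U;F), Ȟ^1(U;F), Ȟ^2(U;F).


Ȟ^0 ≅ Z^5,  Ȟ^1 ≅ 0,  Ȟ^2 ≅ 0

nonempty overlaps:
  V12={c,h} V13={a,b,g,h} V14={c,g} V15={a,b,c,g,h} V16={c,g,h} V23={h} V24={c} V25={c,d,f,h} V26={c,h} V34={g} V35={a,b,g,h} V36={g,h} V45={c,g} V46={c,e,g} V56={c,g,h}
  V123={h} V124={c} V125={c,h} V126={c,h} V134={g} V135={a,b,g,h} V136={g,h} V145={c,g} V146={c,g} V156={c,g,h} V235={h} V236={h} V245={c} V246={c} V256={c,h} V345={g} V346={g} V356={g,h} V456={c,g}
  V1235={h} V1236={h} V1245={c} V1246={c} V1256={c,h} V1345={g} V1346={g} V1356={g,h} V1456={c,g} V2356={h} V2456={c} V3456={g}
  V12356={h} V12456={c} V13456={g}
components per intersection:
  V1: {a,b,h} {c} {g}
  V2: {c} {d} {f} {h}
  V3: {a,b,h} {g}
  V4: {c} {e,g}
  V5: {a,b,h} {c} {d} {f} {g}
  V6: {c} {e,g} {h}
  V12: {c} {h}
  V13: {a,b,h} {g}
  V14: {c} {g}
  V15: {a,b,h} {c} {g}
  V16: {c} {g} {h}
  V23: {h}
  V24: {c}
  V25: {c} {d} {f} {h}
  V26: {c} {h}
  V34: {g}
  V35: {a,b,h} {g}
  V36: {g} {h}
  V45: {c} {g}
  V46: {c} {e,g}
  V56: {c} {g} {h}
  V123: {h}
  V124: {c}
  V125: {c} {h}
  V126: {c} {h}
  V134: {g}
  V135: {a,b,h} {g}
  V136: {g} {h}
  V145: {c} {g}
  V146: {c} {g}
  V156: {c} {g} {h}
  V235: {h}
  V236: {h}
  V245: {c}
  V246: {c}
  V256: {c} {h}
  V345: {g}
  V346: {g}
  V356: {g} {h}
  V456: {c} {g}
  V1235: {h}
  V1236: {h}
  V1245: {c}
  V1246: {c}
  V1256: {c} {h}
  V1345: {g}
  V1346: {g}
  V1356: {g} {h}
  V1456: {c} {g}
  V2356: {h}
  V2456: {c}
  V3456: {g}
  V12356: {h}
  V12456: {c}
  V13456: {g}
C dims 19,32,30,15; δ0: rk 14, SNF 1^14; δ1: rk 18, SNF 1^18; δ2: rk 12, SNF 1^12
degree 0: 19−14−0 = 5 → Ȟ^0 ≅ Z^5
degree 1: 32−18−14 = 0 → Ȟ^1 ≅ 0
degree 2: 30−12−18 = 0 → Ȟ^2 ≅ 0


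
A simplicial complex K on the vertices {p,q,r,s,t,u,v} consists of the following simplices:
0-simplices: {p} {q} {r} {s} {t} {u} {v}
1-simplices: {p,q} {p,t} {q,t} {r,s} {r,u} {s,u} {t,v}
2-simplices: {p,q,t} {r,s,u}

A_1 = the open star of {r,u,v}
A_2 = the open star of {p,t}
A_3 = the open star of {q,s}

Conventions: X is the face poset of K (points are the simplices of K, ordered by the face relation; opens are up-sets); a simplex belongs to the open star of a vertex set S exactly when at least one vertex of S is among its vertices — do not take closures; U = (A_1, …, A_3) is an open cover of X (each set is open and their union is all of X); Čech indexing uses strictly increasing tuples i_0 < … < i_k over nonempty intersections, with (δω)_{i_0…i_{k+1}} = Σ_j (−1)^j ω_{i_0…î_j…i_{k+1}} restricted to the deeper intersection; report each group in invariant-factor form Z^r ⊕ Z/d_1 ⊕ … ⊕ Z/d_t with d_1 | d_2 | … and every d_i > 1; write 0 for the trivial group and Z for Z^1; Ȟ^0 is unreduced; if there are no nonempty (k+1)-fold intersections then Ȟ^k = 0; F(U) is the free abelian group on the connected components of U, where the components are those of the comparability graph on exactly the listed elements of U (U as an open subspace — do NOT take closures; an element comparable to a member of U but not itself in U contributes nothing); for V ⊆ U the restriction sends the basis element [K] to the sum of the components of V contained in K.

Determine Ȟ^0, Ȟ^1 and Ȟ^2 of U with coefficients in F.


nonempty overlaps:
  A1={{r},{u},{v},{r,s},{r,u},{s,u},{t,v},{r,s,u}} A2={{p},{t},{p,q},{p,t},{q,t},{t,v},{p,q,t}} A3={{q},{s},{p,q},{q,t},{r,s},{s,u},{p,q,t},{r,s,u}}
  A12={{t,v}} A13={{r,s},{s,u},{r,s,u}} A23={{p,q},{q,t},{p,q,t}}
components per intersection:
  A1: {{r},{u},{r,s},{r,u},{s,u},{r,s,u}} {{v},{t,v}}
  A2: {{p},{t},{p,q},{p,t},{q,t},{t,v},{p,q,t}}
  A3: {{q},{p,q},{q,t},{p,q,t}} {{s},{r,s},{s,u},{r,s,u}}
  A12: {{t,v}}
  A13: {{r,s},{s,u},{r,s,u}}
  A23: {{p,q},{q,t},{p,q,t}}
C dims 5,3; δ0: rk 3, SNF 1^3
degree 0: 5−3−0 = 2 → Ȟ^0 ≅ Z^2
degree 1: 3−0−3 = 0 → Ȟ^1 ≅ 0
degree 2: 0−0−0 = 0 → Ȟ^2 ≅ 0

Ȟ^0 ≅ Z^2, Ȟ^1 ≅ 0, Ȟ^2 ≅ 0


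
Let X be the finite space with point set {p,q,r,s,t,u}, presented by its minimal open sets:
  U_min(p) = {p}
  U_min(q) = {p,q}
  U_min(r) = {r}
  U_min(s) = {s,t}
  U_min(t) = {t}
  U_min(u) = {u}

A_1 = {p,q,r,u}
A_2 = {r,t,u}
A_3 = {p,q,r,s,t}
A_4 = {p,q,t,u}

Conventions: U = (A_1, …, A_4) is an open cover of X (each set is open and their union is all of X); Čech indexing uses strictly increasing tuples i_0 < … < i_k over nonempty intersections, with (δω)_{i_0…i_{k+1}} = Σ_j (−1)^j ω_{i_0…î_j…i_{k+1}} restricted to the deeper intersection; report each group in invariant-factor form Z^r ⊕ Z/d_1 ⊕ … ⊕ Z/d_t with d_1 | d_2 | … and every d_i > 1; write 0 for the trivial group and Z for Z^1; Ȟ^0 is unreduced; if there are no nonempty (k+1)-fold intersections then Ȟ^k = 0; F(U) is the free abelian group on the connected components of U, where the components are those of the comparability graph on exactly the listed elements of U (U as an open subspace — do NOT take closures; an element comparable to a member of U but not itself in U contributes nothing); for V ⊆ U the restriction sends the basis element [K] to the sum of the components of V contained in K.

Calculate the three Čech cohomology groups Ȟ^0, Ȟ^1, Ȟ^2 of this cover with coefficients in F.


Ȟ^0 ≅ Z^4, Ȟ^1 ≅ 0 and Ȟ^2 ≅ 0

nonempty intersections:
  A12={r,u} A13={p,q,r} A14={p,q,u} A23={r,t} A24={t,u} A34={p,q,t}
  A123={r} A124={u} A134={p,q} A234={t}
components per intersection:
  A1: {p,q} {r} {u}
  A2: {r} {t} {u}
  A3: {p,q} {r} {s,t}
  A4: {p,q} {t} {u}
  A12: {r} {u}
  A13: {p,q} {r}
  A14: {p,q} {u}
  A23: {r} {t}
  A24: {t} {u}
  A34: {p,q} {t}
  A123: {r}
  A124: {u}
  A134: {p,q}
  A234: {t}
C dims 12,12,4; δ0: rk 8, SNF 1^8; δ1: rk 4, SNF 1^4
Ȟ^0: (12−8)−0=4 ⇒ Z^4
Ȟ^1: (12−4)−8=0 ⇒ 0
Ȟ^2: (4−0)−4=0 ⇒ 0


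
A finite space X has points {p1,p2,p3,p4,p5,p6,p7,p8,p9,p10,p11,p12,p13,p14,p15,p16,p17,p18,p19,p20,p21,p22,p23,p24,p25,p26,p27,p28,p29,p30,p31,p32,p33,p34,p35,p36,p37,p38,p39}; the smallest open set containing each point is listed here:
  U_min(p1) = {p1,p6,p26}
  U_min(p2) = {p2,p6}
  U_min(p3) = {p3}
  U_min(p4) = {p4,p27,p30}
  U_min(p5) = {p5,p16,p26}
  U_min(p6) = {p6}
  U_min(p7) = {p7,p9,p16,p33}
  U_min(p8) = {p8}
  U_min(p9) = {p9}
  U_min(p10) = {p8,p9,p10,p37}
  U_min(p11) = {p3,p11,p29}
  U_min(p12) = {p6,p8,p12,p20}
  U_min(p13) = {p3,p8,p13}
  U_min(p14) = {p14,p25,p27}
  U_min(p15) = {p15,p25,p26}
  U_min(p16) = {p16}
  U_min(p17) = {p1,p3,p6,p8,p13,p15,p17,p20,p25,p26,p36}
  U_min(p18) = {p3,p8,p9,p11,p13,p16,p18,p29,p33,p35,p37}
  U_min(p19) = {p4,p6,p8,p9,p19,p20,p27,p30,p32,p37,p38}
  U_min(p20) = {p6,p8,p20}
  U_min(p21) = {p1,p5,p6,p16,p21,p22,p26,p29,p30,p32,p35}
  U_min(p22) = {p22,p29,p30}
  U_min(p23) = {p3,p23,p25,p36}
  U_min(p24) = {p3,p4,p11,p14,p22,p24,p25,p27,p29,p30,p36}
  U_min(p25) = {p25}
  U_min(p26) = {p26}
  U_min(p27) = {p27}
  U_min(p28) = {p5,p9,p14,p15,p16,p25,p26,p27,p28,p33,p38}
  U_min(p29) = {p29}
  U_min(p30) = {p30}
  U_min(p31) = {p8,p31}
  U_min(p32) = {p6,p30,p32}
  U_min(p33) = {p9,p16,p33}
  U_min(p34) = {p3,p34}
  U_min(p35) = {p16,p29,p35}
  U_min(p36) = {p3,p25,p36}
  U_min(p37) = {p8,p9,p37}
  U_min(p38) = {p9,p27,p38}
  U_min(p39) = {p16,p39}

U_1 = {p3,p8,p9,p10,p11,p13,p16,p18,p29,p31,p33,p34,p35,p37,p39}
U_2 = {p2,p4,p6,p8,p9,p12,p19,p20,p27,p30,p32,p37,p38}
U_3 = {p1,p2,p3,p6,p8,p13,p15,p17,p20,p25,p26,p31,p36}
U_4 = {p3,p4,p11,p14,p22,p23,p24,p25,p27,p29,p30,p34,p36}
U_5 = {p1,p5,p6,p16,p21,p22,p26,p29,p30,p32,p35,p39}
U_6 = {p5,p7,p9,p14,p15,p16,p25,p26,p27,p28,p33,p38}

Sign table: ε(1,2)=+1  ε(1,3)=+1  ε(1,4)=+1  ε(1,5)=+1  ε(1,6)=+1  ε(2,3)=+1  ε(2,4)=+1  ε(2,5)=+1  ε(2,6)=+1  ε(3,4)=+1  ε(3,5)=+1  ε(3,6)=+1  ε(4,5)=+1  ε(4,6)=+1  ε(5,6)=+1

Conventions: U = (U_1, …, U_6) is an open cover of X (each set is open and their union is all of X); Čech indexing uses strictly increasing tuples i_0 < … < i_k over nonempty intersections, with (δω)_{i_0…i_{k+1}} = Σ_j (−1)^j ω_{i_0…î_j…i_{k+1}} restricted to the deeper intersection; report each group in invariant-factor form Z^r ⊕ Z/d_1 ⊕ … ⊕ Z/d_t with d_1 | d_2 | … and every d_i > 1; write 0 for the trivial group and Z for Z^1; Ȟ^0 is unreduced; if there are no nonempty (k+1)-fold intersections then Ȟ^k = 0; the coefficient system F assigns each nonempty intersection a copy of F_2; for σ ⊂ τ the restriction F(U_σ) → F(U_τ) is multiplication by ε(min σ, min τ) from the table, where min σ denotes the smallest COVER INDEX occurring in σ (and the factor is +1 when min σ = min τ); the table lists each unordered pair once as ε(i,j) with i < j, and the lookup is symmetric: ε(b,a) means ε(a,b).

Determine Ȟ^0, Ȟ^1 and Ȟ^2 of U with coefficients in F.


nerve simplices:
  U12={p8,p9,p37} U13={p3,p8,p13,p31} U14={p3,p11,p29,p34} U15={p16,p29,p35,p39} U16={p9,p16,p33} U23={p2,p6,p8,p20} U24={p4,p27,p30} U25={p6,p30,p32} U26={p9,p27,p38} U34={p3,p25,p36} U35={p1,p6,p26} U36={p15,p25,p26} U45={p22,p29,p30} U46={p14,p25,p27} U56={p5,p16,p26}
  U123={p8} U126={p9} U134={p3} U145={p29} U156={p16} U235={p6} U245={p30} U246={p27} U346={p25} U356={p26}
C dims 6,15,10; δ0: rk_F2 5; δ1: rk_F2 9
degree 0: 6−5−0 = 1 → Ȟ^0 ≅ Z/2
degree 1: 15−9−5 = 1 → Ȟ^1 ≅ Z/2
degree 2: 10−0−9 = 1 → Ȟ^2 ≅ Z/2

Ȟ^0(U;F) ≅ Z/2, Ȟ^1(U;F) ≅ Z/2, Ȟ^2(U;F) ≅ Z/2


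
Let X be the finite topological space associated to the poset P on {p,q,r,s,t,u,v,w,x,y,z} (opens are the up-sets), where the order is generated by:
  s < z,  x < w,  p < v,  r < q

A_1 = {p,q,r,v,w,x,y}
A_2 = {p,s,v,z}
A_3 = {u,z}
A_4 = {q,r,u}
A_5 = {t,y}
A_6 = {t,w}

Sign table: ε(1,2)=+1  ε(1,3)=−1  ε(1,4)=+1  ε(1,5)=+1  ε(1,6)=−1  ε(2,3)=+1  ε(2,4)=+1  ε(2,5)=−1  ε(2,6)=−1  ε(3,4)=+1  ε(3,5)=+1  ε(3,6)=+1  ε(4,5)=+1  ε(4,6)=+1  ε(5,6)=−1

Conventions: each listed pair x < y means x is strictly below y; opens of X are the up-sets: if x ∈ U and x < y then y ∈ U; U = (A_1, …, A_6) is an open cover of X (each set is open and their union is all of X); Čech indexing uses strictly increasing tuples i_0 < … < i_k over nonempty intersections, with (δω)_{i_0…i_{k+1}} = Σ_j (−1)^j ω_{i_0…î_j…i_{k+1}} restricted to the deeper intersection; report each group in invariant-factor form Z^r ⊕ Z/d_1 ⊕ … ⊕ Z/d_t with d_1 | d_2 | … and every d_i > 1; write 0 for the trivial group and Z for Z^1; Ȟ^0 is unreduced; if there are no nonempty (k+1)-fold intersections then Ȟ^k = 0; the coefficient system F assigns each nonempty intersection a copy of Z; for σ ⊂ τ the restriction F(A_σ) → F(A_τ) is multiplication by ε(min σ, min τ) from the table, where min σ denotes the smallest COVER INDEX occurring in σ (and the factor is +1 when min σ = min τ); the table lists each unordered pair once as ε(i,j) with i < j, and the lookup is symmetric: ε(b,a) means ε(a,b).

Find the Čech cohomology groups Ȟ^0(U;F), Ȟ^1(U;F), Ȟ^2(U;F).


nonempty intersections:
  A12={p,v} A14={q,r} A15={y} A16={w} A23={z} A34={u} A56={t}
C dims 6,7; δ0: rk 5, SNF 1^5
Ȟ^0: (6−5)−0=1 ⇒ Z
Ȟ^1: (7−0)−5=2 ⇒ Z^2
Ȟ^2: (0−0)−0=0 ⇒ 0

Ȟ^0 ≅ Z, Ȟ^1 ≅ Z^2 and Ȟ^2 ≅ 0


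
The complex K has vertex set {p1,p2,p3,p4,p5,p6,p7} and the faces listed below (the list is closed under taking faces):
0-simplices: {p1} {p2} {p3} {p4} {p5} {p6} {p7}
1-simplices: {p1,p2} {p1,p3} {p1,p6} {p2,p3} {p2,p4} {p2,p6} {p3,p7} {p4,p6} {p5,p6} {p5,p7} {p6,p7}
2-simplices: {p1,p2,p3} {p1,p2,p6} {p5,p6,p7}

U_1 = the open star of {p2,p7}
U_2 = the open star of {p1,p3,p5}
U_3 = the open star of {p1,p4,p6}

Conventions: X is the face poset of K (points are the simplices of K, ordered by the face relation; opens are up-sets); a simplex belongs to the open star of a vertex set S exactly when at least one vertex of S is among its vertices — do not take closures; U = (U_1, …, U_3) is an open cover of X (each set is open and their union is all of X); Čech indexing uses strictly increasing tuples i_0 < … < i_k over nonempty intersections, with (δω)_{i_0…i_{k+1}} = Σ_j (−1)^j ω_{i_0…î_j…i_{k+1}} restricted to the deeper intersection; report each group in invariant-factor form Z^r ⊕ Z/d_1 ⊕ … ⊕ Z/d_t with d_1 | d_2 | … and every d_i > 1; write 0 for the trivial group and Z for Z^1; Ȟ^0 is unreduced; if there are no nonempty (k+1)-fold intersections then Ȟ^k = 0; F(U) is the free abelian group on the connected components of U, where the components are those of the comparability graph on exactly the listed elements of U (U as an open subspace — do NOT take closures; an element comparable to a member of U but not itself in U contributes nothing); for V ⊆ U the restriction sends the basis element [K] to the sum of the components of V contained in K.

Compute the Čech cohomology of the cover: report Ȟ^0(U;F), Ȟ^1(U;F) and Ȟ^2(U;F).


nerve of the cover:
  U1={{p2},{p7},{p1,p2},{p2,p3},{p2,p4},{p2,p6},{p3,p7},{p5,p7},{p6,p7},{p1,p2,p3},{p1,p2,p6},{p5,p6,p7}} U2={{p1},{p3},{p5},{p1,p2},{p1,p3},{p1,p6},{p2,p3},{p3,p7},{p5,p6},{p5,p7},{p1,p2,p3},{p1,p2,p6},{p5,p6,p7}} U3={{p1},{p4},{p6},{p1,p2},{p1,p3},{p1,p6},{p2,p4},{p2,p6},{p4,p6},{p5,p6},{p6,p7},{p1,p2,p3},{p1,p2,p6},{p5,p6,p7}}
  U12={{p1,p2},{p2,p3},{p3,p7},{p5,p7},{p1,p2,p3},{p1,p2,p6},{p5,p6,p7}} U13={{p1,p2},{p2,p4},{p2,p6},{p6,p7},{p1,p2,p3},{p1,p2,p6},{p5,p6,p7}} U23={{p1},{p1,p2},{p1,p3},{p1,p6},{p5,p6},{p1,p2,p3},{p1,p2,p6},{p5,p6,p7}}
  U123={{p1,p2},{p1,p2,p3},{p1,p2,p6},{p5,p6,p7}}
components per intersection:
  U1: {{p2},{p1,p2},{p2,p3},{p2,p4},{p2,p6},{p1,p2,p3},{p1,p2,p6}} {{p7},{p3,p7},{p5,p7},{p6,p7},{p5,p6,p7}}
  U2: {{p1},{p3},{p1,p2},{p1,p3},{p1,p6},{p2,p3},{p3,p7},{p1,p2,p3},{p1,p2,p6}} {{p5},{p5,p6},{p5,p7},{p5,p6,p7}}
  U3: {{p1},{p4},{p6},{p1,p2},{p1,p3},{p1,p6},{p2,p4},{p2,p6},{p4,p6},{p5,p6},{p6,p7},{p1,p2,p3},{p1,p2,p6},{p5,p6,p7}}
  U12: {{p1,p2},{p2,p3},{p1,p2,p3},{p1,p2,p6}} {{p3,p7}} {{p5,p7},{p5,p6,p7}}
  U13: {{p1,p2},{p2,p6},{p1,p2,p3},{p1,p2,p6}} {{p2,p4}} {{p6,p7},{p5,p6,p7}}
  U23: {{p1},{p1,p2},{p1,p3},{p1,p6},{p1,p2,p3},{p1,p2,p6}} {{p5,p6},{p5,p6,p7}}
  U123: {{p1,p2},{p1,p2,p3},{p1,p2,p6}} {{p5,p6,p7}}
C dims 5,8,2; δ0: rk 4, SNF 1^4; δ1: rk 2, SNF 1^2
Ȟ^0 = (5 − 4) − 0 = 1, so Ȟ^0 ≅ Z
Ȟ^1 = (8 − 2) − 4 = 2, so Ȟ^1 ≅ Z^2
Ȟ^2 = (2 − 0) − 2 = 0, so Ȟ^2 ≅ 0

Ȟ^0(U;F) ≅ Z, Ȟ^1(U;F) ≅ Z^2, Ȟ^2(U;F) ≅ 0


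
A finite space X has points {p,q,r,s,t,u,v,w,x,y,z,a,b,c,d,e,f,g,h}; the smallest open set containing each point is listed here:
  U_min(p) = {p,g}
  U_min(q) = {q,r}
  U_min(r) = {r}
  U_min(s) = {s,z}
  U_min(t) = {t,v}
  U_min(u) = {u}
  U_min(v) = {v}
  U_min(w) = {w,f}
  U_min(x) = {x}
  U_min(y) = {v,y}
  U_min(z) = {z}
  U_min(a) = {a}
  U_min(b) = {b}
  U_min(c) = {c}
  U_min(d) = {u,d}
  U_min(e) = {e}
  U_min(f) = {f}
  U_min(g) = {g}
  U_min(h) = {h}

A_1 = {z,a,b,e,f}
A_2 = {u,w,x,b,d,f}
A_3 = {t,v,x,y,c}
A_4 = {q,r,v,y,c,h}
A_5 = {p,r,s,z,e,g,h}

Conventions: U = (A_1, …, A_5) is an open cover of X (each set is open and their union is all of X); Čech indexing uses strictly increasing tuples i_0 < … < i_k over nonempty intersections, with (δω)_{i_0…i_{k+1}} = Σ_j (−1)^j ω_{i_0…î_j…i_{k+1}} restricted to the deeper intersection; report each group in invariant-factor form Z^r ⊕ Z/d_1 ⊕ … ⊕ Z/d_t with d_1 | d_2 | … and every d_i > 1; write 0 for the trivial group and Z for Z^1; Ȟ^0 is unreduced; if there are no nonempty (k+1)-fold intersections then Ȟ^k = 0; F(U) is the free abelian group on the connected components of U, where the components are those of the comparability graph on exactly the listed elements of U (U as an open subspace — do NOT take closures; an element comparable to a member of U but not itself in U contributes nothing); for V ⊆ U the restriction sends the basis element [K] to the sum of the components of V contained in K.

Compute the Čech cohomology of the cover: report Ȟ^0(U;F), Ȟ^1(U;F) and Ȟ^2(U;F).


Ȟ^0 ≅ Z^12; Ȟ^1 ≅ 0; Ȟ^2 ≅ 0

nonempty intersections:
  A12={b,f} A15={z,e} A23={x} A34={v,y,c} A45={r,h}
components per intersection:
  A1: {z} {a} {b} {e} {f}
  A2: {u,d} {w,f} {x} {b}
  A3: {t,v,y} {x} {c}
  A4: {q,r} {v,y} {c} {h}
  A5: {p,g} {r} {s,z} {e} {h}
  A12: {b} {f}
  A15: {z} {e}
  A23: {x}
  A34: {v,y} {c}
  A45: {r} {h}
C dims 21,9; δ0: rk 9, SNF 1^9
Ȟ^0: (21−9)−0=12 ⇒ Z^12
Ȟ^1: (9−0)−9=0 ⇒ 0
Ȟ^2: (0−0)−0=0 ⇒ 0


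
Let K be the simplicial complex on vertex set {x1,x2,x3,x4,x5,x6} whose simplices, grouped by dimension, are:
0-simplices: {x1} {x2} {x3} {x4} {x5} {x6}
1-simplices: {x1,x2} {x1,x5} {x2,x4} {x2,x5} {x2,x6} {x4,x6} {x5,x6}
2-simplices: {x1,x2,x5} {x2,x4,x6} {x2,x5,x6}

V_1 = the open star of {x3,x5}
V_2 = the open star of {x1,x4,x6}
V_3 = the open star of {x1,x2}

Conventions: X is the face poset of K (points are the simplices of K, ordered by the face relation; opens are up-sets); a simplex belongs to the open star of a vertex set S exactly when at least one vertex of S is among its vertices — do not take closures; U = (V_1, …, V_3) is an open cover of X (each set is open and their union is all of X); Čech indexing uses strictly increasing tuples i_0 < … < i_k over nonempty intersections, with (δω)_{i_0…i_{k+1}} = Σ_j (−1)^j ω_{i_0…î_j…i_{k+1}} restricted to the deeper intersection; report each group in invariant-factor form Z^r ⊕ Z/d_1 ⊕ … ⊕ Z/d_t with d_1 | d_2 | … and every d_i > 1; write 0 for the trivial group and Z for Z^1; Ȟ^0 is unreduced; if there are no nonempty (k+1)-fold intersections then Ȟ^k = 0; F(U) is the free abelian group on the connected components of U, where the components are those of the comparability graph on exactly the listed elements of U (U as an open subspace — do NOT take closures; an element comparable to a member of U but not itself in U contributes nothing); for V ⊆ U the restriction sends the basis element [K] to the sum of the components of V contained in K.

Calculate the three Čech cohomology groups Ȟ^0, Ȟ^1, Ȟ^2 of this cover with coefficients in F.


Ȟ^0 = Z^2, Ȟ^1 = 0, Ȟ^2 = 0

nonempty intersections:
  V1={{x3},{x5},{x1,x5},{x2,x5},{x5,x6},{x1,x2,x5},{x2,x5,x6}} V2={{x1},{x4},{x6},{x1,x2},{x1,x5},{x2,x4},{x2,x6},{x4,x6},{x5,x6},{x1,x2,x5},{x2,x4,x6},{x2,x5,x6}} V3={{x1},{x2},{x1,x2},{x1,x5},{x2,x4},{x2,x5},{x2,x6},{x1,x2,x5},{x2,x4,x6},{x2,x5,x6}}
  V12={{x1,x5},{x5,x6},{x1,x2,x5},{x2,x5,x6}} V13={{x1,x5},{x2,x5},{x1,x2,x5},{x2,x5,x6}} V23={{x1},{x1,x2},{x1,x5},{x2,x4},{x2,x6},{x1,x2,x5},{x2,x4,x6},{x2,x5,x6}}
  V123={{x1,x5},{x1,x2,x5},{x2,x5,x6}}
components per intersection:
  V1: {{x3}} {{x5},{x1,x5},{x2,x5},{x5,x6},{x1,x2,x5},{x2,x5,x6}}
  V2: {{x1},{x1,x2},{x1,x5},{x1,x2,x5}} {{x4},{x6},{x2,x4},{x2,x6},{x4,x6},{x5,x6},{x2,x4,x6},{x2,x5,x6}}
  V3: {{x1},{x2},{x1,x2},{x1,x5},{x2,x4},{x2,x5},{x2,x6},{x1,x2,x5},{x2,x4,x6},{x2,x5,x6}}
  V12: {{x1,x5},{x1,x2,x5}} {{x5,x6},{x2,x5,x6}}
  V13: {{x1,x5},{x2,x5},{x1,x2,x5},{x2,x5,x6}}
  V23: {{x1},{x1,x2},{x1,x5},{x1,x2,x5}} {{x2,x4},{x2,x6},{x2,x4,x6},{x2,x5,x6}}
  V123: {{x1,x5},{x1,x2,x5}} {{x2,x5,x6}}
C dims 5,5,2; δ0: rk 3, SNF 1^3; δ1: rk 2, SNF 1^2
Ȟ^0: (5−3)−0=2 ⇒ Z^2
Ȟ^1: (5−2)−3=0 ⇒ 0
Ȟ^2: (2−0)−2=0 ⇒ 0


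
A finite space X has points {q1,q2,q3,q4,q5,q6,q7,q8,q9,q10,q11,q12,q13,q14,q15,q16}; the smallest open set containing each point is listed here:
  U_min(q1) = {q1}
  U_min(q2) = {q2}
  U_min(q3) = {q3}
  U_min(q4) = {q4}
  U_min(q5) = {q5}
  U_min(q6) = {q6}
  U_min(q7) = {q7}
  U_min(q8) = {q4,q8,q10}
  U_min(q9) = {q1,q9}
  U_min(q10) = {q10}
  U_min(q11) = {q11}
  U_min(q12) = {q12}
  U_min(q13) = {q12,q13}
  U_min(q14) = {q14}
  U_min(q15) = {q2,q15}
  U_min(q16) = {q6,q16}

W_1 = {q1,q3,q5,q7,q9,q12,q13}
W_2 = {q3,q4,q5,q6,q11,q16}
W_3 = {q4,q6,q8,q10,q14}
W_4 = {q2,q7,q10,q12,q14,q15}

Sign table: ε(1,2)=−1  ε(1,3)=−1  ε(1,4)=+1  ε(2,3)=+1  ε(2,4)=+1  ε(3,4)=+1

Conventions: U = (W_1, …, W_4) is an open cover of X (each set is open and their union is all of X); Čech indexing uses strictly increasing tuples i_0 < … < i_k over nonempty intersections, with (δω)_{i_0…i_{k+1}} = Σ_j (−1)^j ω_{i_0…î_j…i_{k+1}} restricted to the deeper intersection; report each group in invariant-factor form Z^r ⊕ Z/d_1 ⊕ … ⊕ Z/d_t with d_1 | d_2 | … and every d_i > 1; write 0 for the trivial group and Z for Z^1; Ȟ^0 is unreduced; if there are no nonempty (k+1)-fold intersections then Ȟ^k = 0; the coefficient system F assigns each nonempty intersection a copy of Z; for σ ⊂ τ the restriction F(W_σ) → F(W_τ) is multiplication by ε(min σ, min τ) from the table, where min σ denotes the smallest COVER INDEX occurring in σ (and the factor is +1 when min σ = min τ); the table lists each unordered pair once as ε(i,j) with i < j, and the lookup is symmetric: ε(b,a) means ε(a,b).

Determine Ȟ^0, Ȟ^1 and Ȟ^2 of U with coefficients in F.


Ȟ^0 = 0; Ȟ^1 = Z/2; Ȟ^2 = 0

nonempty intersections:
  W12={q3,q5} W14={q7,q12} W23={q4,q6} W34={q10,q14}
C dims 4,4; δ0: rk 4, SNF 1^3·2
Ȟ^0: (4−4)−0=0 ⇒ 0
Ȟ^1: (4−0)−4=0 plus torsion [2] ⇒ Z/2
Ȟ^2: (0−0)−0=0 ⇒ 0


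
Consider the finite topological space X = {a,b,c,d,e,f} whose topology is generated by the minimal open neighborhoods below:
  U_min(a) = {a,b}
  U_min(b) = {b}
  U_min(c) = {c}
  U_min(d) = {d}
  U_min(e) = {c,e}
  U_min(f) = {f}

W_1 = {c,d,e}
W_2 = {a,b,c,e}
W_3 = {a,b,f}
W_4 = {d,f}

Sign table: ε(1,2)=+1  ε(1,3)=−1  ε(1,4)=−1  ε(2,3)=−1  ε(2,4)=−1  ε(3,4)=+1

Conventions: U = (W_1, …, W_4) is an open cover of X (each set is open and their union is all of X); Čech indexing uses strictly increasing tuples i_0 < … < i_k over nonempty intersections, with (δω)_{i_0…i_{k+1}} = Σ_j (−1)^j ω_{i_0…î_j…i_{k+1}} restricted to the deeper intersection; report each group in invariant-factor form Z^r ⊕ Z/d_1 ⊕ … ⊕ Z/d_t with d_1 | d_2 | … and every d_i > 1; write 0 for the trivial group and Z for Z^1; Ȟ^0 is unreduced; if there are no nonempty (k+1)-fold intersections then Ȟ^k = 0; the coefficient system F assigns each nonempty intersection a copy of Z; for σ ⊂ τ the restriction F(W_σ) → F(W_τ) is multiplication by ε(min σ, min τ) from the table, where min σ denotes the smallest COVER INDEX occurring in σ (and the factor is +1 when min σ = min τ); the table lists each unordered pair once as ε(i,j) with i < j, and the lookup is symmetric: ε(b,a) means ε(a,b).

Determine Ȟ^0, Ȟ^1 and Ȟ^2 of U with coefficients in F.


Ȟ^0 = Z, Ȟ^1 = Z, Ȟ^2 = 0

nonempty intersections:
  W12={c,e} W14={d} W23={a,b} W34={f}
C dims 4,4; δ0: rk 3, SNF 1^3
Ȟ^0: (4−3)−0=1 ⇒ Z
Ȟ^1: (4−0)−3=1 ⇒ Z
Ȟ^2: (0−0)−0=0 ⇒ 0


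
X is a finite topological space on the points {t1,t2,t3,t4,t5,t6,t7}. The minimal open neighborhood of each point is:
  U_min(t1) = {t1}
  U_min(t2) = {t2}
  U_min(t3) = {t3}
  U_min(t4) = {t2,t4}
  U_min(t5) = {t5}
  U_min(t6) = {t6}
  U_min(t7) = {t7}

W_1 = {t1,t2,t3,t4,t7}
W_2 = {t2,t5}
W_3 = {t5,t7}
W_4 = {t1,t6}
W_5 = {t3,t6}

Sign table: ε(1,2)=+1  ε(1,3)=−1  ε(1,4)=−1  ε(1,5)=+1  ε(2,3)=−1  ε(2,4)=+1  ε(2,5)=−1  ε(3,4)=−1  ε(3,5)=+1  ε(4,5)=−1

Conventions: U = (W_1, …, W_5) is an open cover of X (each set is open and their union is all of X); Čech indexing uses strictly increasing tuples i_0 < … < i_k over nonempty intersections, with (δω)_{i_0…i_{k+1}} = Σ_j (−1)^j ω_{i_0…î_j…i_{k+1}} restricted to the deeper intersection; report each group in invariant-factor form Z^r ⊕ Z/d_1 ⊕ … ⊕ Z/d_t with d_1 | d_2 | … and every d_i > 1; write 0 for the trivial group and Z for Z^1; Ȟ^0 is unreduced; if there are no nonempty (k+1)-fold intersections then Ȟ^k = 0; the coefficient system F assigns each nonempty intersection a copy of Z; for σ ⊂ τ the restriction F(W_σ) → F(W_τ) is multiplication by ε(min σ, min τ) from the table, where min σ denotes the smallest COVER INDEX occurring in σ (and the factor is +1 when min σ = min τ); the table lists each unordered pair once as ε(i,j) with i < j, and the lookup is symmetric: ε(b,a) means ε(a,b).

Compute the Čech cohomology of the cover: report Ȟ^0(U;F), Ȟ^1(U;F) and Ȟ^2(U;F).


Ȟ^0 = Z; Ȟ^1 = Z^2; Ȟ^2 = 0

nerve of the cover:
  W12={t2} W13={t7} W14={t1} W15={t3} W23={t5} W45={t6}
C dims 5,6; δ0: rk 4, SNF 1^4
Ȟ^0 = (5 − 4) − 0 = 1, so Ȟ^0 ≅ Z
Ȟ^1 = (6 − 0) − 4 = 2, so Ȟ^1 ≅ Z^2
Ȟ^2 = (0 − 0) − 0 = 0, so Ȟ^2 ≅ 0


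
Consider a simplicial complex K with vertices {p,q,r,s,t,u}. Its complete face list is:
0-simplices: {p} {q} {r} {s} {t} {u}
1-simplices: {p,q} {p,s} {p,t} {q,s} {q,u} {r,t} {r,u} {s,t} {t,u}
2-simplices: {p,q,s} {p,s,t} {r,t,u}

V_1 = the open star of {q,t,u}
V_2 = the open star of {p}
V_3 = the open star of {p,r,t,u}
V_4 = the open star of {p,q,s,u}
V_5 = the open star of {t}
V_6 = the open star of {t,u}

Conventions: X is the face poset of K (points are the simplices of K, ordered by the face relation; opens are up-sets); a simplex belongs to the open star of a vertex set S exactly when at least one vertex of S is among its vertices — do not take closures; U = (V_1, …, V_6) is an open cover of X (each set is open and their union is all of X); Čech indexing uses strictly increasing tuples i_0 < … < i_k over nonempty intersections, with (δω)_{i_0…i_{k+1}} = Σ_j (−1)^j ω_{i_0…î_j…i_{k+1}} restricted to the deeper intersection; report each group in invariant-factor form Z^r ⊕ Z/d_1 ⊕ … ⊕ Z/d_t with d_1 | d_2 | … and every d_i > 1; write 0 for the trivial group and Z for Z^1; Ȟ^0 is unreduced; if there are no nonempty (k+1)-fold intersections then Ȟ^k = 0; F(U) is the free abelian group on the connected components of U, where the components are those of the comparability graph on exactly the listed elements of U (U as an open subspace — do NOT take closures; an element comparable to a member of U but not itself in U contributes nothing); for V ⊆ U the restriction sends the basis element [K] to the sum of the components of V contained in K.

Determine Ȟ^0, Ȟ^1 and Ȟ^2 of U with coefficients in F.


intersection data:
  V1={{q},{t},{u},{p,q},{p,t},{q,s},{q,u},{r,t},{r,u},{s,t},{t,u},{p,q,s},{p,s,t},{r,t,u}} V2={{p},{p,q},{p,s},{p,t},{p,q,s},{p,s,t}} V3={{p},{r},{t},{u},{p,q},{p,s},{p,t},{q,u},{r,t},{r,u},{s,t},{t,u},{p,q,s},{p,s,t},{r,t,u}} V4={{p},{q},{s},{u},{p,q},{p,s},{p,t},{q,s},{q,u},{r,u},{s,t},{t,u},{p,q,s},{p,s,t},{r,t,u}} V5={{t},{p,t},{r,t},{s,t},{t,u},{p,s,t},{r,t,u}} V6={{t},{u},{p,t},{q,u},{r,t},{r,u},{s,t},{t,u},{p,s,t},{r,t,u}}
  V12={{p,q},{p,t},{p,q,s},{p,s,t}} V13={{t},{u},{p,q},{p,t},{q,u},{r,t},{r,u},{s,t},{t,u},{p,q,s},{p,s,t},{r,t,u}} V14={{q},{u},{p,q},{p,t},{q,s},{q,u},{r,u},{s,t},{t,u},{p,q,s},{p,s,t},{r,t,u}} V15={{t},{p,t},{r,t},{s,t},{t,u},{p,s,t},{r,t,u}} V16={{t},{u},{p,t},{q,u},{r,t},{r,u},{s,t},{t,u},{p,s,t},{r,t,u}} V23={{p},{p,q},{p,s},{p,t},{p,q,s},{p,s,t}} V24={{p},{p,q},{p,s},{p,t},{p,q,s},{p,s,t}} V25={{p,t},{p,s,t}} V26={{p,t},{p,s,t}} V34={{p},{u},{p,q},{p,s},{p,t},{q,u},{r,u},{s,t},{t,u},{p,q,s},{p,s,t},{r,t,u}} V35={{t},{p,t},{r,t},{s,t},{t,u},{p,s,t},{r,t,u}} V36={{t},{u},{p,t},{q,u},{r,t},{r,u},{s,t},{t,u},{p,s,t},{r,t,u}} V45={{p,t},{s,t},{t,u},{p,s,t},{r,t,u}} V46={{u},{p,t},{q,u},{r,u},{s,t},{t,u},{p,s,t},{r,t,u}} V56={{t},{p,t},{r,t},{s,t},{t,u},{p,s,t},{r,t,u}}
  V123={{p,q},{p,t},{p,q,s},{p,s,t}} V124={{p,q},{p,t},{p,q,s},{p,s,t}} V125={{p,t},{p,s,t}} V126={{p,t},{p,s,t}} V134={{u},{p,q},{p,t},{q,u},{r,u},{s,t},{t,u},{p,q,s},{p,s,t},{r,t,u}} V135={{t},{p,t},{r,t},{s,t},{t,u},{p,s,t},{r,t,u}} V136={{t},{u},{p,t},{q,u},{r,t},{r,u},{s,t},{t,u},{p,s,t},{r,t,u}} V145={{p,t},{s,t},{t,u},{p,s,t},{r,t,u}} V146={{u},{p,t},{q,u},{r,u},{s,t},{t,u},{p,s,t},{r,t,u}} V156={{t},{p,t},{r,t},{s,t},{t,u},{p,s,t},{r,t,u}} V234={{p},{p,q},{p,s},{p,t},{p,q,s},{p,s,t}} V235={{p,t},{p,s,t}} V236={{p,t},{p,s,t}} V245={{p,t},{p,s,t}} V246={{p,t},{p,s,t}} V256={{p,t},{p,s,t}} V345={{p,t},{s,t},{t,u},{p,s,t},{r,t,u}} V346={{u},{p,t},{q,u},{r,u},{s,t},{t,u},{p,s,t},{r,t,u}} V356={{t},{p,t},{r,t},{s,t},{t,u},{p,s,t},{r,t,u}} V456={{p,t},{s,t},{t,u},{p,s,t},{r,t,u}}
  V1234={{p,q},{p,t},{p,q,s},{p,s,t}} V1235={{p,t},{p,s,t}} V1236={{p,t},{p,s,t}} V1245={{p,t},{p,s,t}} V1246={{p,t},{p,s,t}} V1256={{p,t},{p,s,t}} V1345={{p,t},{s,t},{t,u},{p,s,t},{r,t,u}} V1346={{u},{p,t},{q,u},{r,u},{s,t},{t,u},{p,s,t},{r,t,u}} V1356={{t},{p,t},{r,t},{s,t},{t,u},{p,s,t},{r,t,u}} V1456={{p,t},{s,t},{t,u},{p,s,t},{r,t,u}} V2345={{p,t},{p,s,t}} V2346={{p,t},{p,s,t}} V2356={{p,t},{p,s,t}} V2456={{p,t},{p,s,t}} V3456={{p,t},{s,t},{t,u},{p,s,t},{r,t,u}}
  V12345={{p,t},{p,s,t}} V12346={{p,t},{p,s,t}} V12356={{p,t},{p,s,t}} V12456={{p,t},{p,s,t}} V13456={{p,t},{s,t},{t,u},{p,s,t},{r,t,u}} V23456={{p,t},{p,s,t}}
  V123456={{p,t},{p,s,t}}
components per intersection:
  V1: {{q},{t},{u},{p,q},{p,t},{q,s},{q,u},{r,t},{r,u},{s,t},{t,u},{p,q,s},{p,s,t},{r,t,u}}
  V2: {{p},{p,q},{p,s},{p,t},{p,q,s},{p,s,t}}
  V3: {{p},{r},{t},{u},{p,q},{p,s},{p,t},{q,u},{r,t},{r,u},{s,t},{t,u},{p,q,s},{p,s,t},{r,t,u}}
  V4: {{p},{q},{s},{u},{p,q},{p,s},{p,t},{q,s},{q,u},{r,u},{s,t},{t,u},{p,q,s},{p,s,t},{r,t,u}}
  V5: {{t},{p,t},{r,t},{s,t},{t,u},{p,s,t},{r,t,u}}
  V6: {{t},{u},{p,t},{q,u},{r,t},{r,u},{s,t},{t,u},{p,s,t},{r,t,u}}
  V12: {{p,q},{p,q,s}} {{p,t},{p,s,t}}
  V13: {{t},{u},{p,t},{q,u},{r,t},{r,u},{s,t},{t,u},{p,s,t},{r,t,u}} {{p,q},{p,q,s}}
  V14: {{q},{u},{p,q},{q,s},{q,u},{r,u},{t,u},{p,q,s},{r,t,u}} {{p,t},{s,t},{p,s,t}}
  V15: {{t},{p,t},{r,t},{s,t},{t,u},{p,s,t},{r,t,u}}
  V16: {{t},{u},{p,t},{q,u},{r,t},{r,u},{s,t},{t,u},{p,s,t},{r,t,u}}
  V23: {{p},{p,q},{p,s},{p,t},{p,q,s},{p,s,t}}
  V24: {{p},{p,q},{p,s},{p,t},{p,q,s},{p,s,t}}
  V25: {{p,t},{p,s,t}}
  V26: {{p,t},{p,s,t}}
  V34: {{p},{p,q},{p,s},{p,t},{s,t},{p,q,s},{p,s,t}} {{u},{q,u},{r,u},{t,u},{r,t,u}}
  V35: {{t},{p,t},{r,t},{s,t},{t,u},{p,s,t},{r,t,u}}
  V36: {{t},{u},{p,t},{q,u},{r,t},{r,u},{s,t},{t,u},{p,s,t},{r,t,u}}
  V45: {{p,t},{s,t},{p,s,t}} {{t,u},{r,t,u}}
  V46: {{u},{q,u},{r,u},{t,u},{r,t,u}} {{p,t},{s,t},{p,s,t}}
  V56: {{t},{p,t},{r,t},{s,t},{t,u},{p,s,t},{r,t,u}}
  V123: {{p,q},{p,q,s}} {{p,t},{p,s,t}}
  V124: {{p,q},{p,q,s}} {{p,t},{p,s,t}}
  V125: {{p,t},{p,s,t}}
  V126: {{p,t},{p,s,t}}
  V134: {{u},{q,u},{r,u},{t,u},{r,t,u}} {{p,q},{p,q,s}} {{p,t},{s,t},{p,s,t}}
  V135: {{t},{p,t},{r,t},{s,t},{t,u},{p,s,t},{r,t,u}}
  V136: {{t},{u},{p,t},{q,u},{r,t},{r,u},{s,t},{t,u},{p,s,t},{r,t,u}}
  V145: {{p,t},{s,t},{p,s,t}} {{t,u},{r,t,u}}
  V146: {{u},{q,u},{r,u},{t,u},{r,t,u}} {{p,t},{s,t},{p,s,t}}
  V156: {{t},{p,t},{r,t},{s,t},{t,u},{p,s,t},{r,t,u}}
  V234: {{p},{p,q},{p,s},{p,t},{p,q,s},{p,s,t}}
  V235: {{p,t},{p,s,t}}
  V236: {{p,t},{p,s,t}}
  V245: {{p,t},{p,s,t}}
  V246: {{p,t},{p,s,t}}
  V256: {{p,t},{p,s,t}}
  V345: {{p,t},{s,t},{p,s,t}} {{t,u},{r,t,u}}
  V346: {{u},{q,u},{r,u},{t,u},{r,t,u}} {{p,t},{s,t},{p,s,t}}
  V356: {{t},{p,t},{r,t},{s,t},{t,u},{p,s,t},{r,t,u}}
  V456: {{p,t},{s,t},{p,s,t}} {{t,u},{r,t,u}}
  V1234: {{p,q},{p,q,s}} {{p,t},{p,s,t}}
  V1235: {{p,t},{p,s,t}}
  V1236: {{p,t},{p,s,t}}
  V1245: {{p,t},{p,s,t}}
  V1246: {{p,t},{p,s,t}}
  V1256: {{p,t},{p,s,t}}
  V1345: {{p,t},{s,t},{p,s,t}} {{t,u},{r,t,u}}
  V1346: {{u},{q,u},{r,u},{t,u},{r,t,u}} {{p,t},{s,t},{p,s,t}}
  V1356: {{t},{p,t},{r,t},{s,t},{t,u},{p,s,t},{r,t,u}}
  V1456: {{p,t},{s,t},{p,s,t}} {{t,u},{r,t,u}}
  V2345: {{p,t},{p,s,t}}
  V2346: {{p,t},{p,s,t}}
  V2356: {{p,t},{p,s,t}}
  V2456: {{p,t},{p,s,t}}
  V3456: {{p,t},{s,t},{p,s,t}} {{t,u},{r,t,u}}
  V12345: {{p,t},{p,s,t}}
  V12346: {{p,t},{p,s,t}}
  V12356: {{p,t},{p,s,t}}
  V12456: {{p,t},{p,s,t}}
  V13456: {{p,t},{s,t},{p,s,t}} {{t,u},{r,t,u}}
  V23456: {{p,t},{p,s,t}}
  V123456: {{p,t},{p,s,t}}
C dims 6,21,29,20; δ0: rk 5, SNF 1^5; δ1: rk 15, SNF 1^15; δ2: rk 14, SNF 1^14
Ȟ^0 = (6 − 5) − 0 = 1, so Ȟ^0 ≅ Z
Ȟ^1 = (21 − 15) − 5 = 1, so Ȟ^1 ≅ Z
Ȟ^2 = (29 − 14) − 15 = 0, so Ȟ^2 ≅ 0

Ȟ^0 ≅ Z,  Ȟ^1 ≅ Z,  Ȟ^2 ≅ 0
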